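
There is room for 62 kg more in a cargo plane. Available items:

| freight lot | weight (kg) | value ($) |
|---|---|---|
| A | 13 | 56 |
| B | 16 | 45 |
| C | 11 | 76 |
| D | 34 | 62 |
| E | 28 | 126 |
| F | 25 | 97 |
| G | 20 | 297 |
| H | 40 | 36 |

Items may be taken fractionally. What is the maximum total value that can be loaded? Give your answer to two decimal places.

511.92

Sort by value per unit weight and fill in that order.
Order: G (297/20=14.85) > C (76/11=6.91) > E (126/28=4.50) > A (56/13=4.31) > F (97/25=3.88) > B (45/16=2.81) > D (62/34=1.82) > H (36/40=0.90)
Fill: take G (20 @ 297) → take C (11 @ 76) → take E (28 @ 126) → take 3/13 of A → 12.92; 62/62 used.
Total value = 511.92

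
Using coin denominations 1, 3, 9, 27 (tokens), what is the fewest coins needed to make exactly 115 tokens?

Use the largest denomination that fits, subtract, and repeat.
115 − 4×27→7 − 2×3→1 − 1×1→0
Total coins = 4 + 2 + 1 = 7

7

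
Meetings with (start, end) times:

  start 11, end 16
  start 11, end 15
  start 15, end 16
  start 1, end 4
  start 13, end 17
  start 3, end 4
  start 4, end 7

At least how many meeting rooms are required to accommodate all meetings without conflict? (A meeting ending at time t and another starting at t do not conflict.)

Count concurrent intervals with a sweep; the peak is the room count.
Events (time:±→running): 1:+→1 3:+→2 4:-→1 4:-→0 4:+→1 7:-→0 11:+→1 11:+→2 13:+→3 … peak 3.

3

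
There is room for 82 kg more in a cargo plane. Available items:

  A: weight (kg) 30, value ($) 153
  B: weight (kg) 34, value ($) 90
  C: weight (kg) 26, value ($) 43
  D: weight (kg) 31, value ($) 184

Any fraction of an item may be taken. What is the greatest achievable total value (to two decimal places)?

392.59

Sort by value per unit weight and fill in that order.
Ratios (sorted): D 5.94, A 5.10, B 2.65, C 1.65
take D (31 @ 184); take A (30 @ 153); take 21/34 of B → 55.59. Capacity used 82/82.
Total value = 392.59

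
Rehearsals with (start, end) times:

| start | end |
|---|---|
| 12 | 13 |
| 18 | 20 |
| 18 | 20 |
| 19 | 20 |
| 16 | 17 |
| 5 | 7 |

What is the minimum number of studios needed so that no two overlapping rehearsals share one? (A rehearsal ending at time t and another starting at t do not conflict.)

starts: [5, 12, 16, 18, 18, 19]
ends:   [7, 13, 17, 20, 20, 20]
s5→1 e7→0 s12→1 e13→0 s16→1 e17→0 s18→1 s18→2 s19→3  — peak 3.

3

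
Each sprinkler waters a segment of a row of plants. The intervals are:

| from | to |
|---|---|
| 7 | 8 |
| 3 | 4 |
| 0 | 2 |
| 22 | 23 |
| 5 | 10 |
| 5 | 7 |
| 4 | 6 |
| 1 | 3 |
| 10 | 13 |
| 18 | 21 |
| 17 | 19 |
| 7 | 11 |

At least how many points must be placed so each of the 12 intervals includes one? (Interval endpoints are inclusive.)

By right end: [0,2]  [1,3]  [3,4]  [4,6]  [5,7]  [7,8]  [5,10]  [7,11]  [10,13]  [17,19]  [18,21]  [22,23]
[0,2] uncovered → point at 2; [3,4] uncovered → point at 4; [5,7] uncovered → point at 7; [10,13] uncovered → point at 13; [17,19] uncovered → point at 19; [22,23] uncovered → point at 23.
Points: 2, 4, 7, 13, 19, 23 (6 total).

6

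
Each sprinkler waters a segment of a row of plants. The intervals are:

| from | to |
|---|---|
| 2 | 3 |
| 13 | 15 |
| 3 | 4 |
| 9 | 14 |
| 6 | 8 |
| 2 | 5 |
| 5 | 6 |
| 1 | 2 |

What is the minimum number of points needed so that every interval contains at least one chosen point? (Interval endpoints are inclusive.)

Process intervals by earliest right end; each time one isn't hit yet, stab at its right endpoint.
By right end: [1,2]  [2,3]  [3,4]  [2,5]  [5,6]  [6,8]  [9,14]  [13,15]
[1,2] uncovered → point at 2; [3,4] uncovered → point at 4; [5,6] uncovered → point at 6; [9,14] uncovered → point at 14.
Points: 2, 4, 6, 14 (4 total).

4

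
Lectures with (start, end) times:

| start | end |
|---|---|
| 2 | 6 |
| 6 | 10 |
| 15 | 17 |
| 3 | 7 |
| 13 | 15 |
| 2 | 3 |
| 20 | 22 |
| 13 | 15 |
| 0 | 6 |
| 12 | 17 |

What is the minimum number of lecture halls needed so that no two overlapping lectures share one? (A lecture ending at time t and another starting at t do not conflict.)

3

starts: [0, 2, 2, 3, 6, 12, 13, 13, 15, 20]
ends:   [3, 6, 6, 7, 10, 15, 15, 17, 17, 22]
s0→1 s2→2 s2→3  — peak 3.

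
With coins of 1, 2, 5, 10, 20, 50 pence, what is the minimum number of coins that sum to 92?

4

Use the largest denomination that fits, subtract, and repeat.
92 = 1×50 + 2×20 + 1×2
Total coins = 1 + 2 + 1 = 4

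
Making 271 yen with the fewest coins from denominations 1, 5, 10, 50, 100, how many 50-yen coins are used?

1

Greedy: take as many of the largest coin as possible, then repeat with the remainder.
271 = 2×100 + 1×50 + 2×10 + 1×1
Count of 50: 1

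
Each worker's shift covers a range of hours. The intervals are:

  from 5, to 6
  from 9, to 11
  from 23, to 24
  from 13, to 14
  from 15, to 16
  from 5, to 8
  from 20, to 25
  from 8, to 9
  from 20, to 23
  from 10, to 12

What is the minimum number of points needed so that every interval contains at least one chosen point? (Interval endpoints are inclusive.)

By right end: [5,6]  [5,8]  [8,9]  [9,11]  [10,12]  [13,14]  [15,16]  [20,23]  [23,24]  [20,25]
[5,6] uncovered → point at 6; [8,9] uncovered → point at 9; [10,12] uncovered → point at 12; [13,14] uncovered → point at 14; [15,16] uncovered → point at 16; [20,23] uncovered → point at 23.
Points: 6, 9, 12, 14, 16, 23 (6 total).

6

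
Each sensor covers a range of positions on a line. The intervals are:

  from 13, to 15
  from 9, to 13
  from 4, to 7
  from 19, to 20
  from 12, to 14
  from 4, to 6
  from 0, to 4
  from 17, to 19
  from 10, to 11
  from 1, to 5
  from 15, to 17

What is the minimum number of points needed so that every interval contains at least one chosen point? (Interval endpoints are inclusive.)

Sort by right endpoint; whenever an interval is uncovered, place a point at its right end.
Sorted: [0,4] [1,5] [4,6] [4,7] [10,11] [9,13] [12,14] [13,15] [15,17] [17,19] [19,20]
{[0,4],[1,5],[4,6],[4,7]} hit by 4; {[10,11],[9,13]} hit by 11; {[12,14],[13,15]} hit by 14; {[15,17],[17,19]} hit by 17; {[19,20]} hit by 20.
Points: 4, 11, 14, 17, 20 (5 total).

5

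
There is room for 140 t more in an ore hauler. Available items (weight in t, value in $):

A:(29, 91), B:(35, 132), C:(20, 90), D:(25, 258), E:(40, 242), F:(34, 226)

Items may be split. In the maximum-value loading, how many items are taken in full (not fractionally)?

Sort by value per unit weight and fill in that order.
Ratios (sorted): D 10.32, F 6.65, E 6.05, C 4.50, B 3.77, A 3.14
take D (25 @ 258); take F (34 @ 226); take E (40 @ 242); take C (20 @ 90); take 21/35 of B → 79.20. Capacity used 140/140.
4 item(s) taken whole; one partial (take 21/35 of B).

4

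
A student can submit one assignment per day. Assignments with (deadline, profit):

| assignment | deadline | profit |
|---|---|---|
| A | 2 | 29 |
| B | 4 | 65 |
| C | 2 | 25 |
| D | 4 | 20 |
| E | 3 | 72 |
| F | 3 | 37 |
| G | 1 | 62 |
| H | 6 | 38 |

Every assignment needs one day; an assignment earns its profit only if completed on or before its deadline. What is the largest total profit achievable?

274

Sort by profit descending; place each in the latest free slot ≤ its deadline.
Profit order: E=72 B=65 G=62 H=38 F=37 A=29 C=25 D=20
Assign: E→slot 3, B→slot 4, G→slot 1, H→slot 6, F→slot 2, A skipped, C skipped, D skipped.
Slots: [1:G] [2:F] [3:E] [4:B] [6:H]
Profit = 62 + 37 + 72 + 65 + 38 = 274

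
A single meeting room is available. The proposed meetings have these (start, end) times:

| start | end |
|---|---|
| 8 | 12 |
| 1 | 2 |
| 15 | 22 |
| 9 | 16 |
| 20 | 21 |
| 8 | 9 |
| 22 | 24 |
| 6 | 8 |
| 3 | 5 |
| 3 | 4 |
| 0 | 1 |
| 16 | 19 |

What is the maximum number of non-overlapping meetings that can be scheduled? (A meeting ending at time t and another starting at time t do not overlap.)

Greedy by earliest finish: after sorting by end time, pick each interval compatible with the last pick.
By end time: (0,1), (1,2), (3,4), (3,5), (6,8), (8,9), (8,12), (9,16), (16,19), (20,21), (15,22), (22,24).
Pick (0,1); next start ≥ 1 → (1,2); next start ≥ 2 → (3,4); next start ≥ 4 → (6,8); next start ≥ 8 → (8,9); next start ≥ 9 → (9,16); next start ≥ 16 → (16,19); next start ≥ 19 → (20,21); next start ≥ 21 → (22,24).
Selected 9 meetings.

9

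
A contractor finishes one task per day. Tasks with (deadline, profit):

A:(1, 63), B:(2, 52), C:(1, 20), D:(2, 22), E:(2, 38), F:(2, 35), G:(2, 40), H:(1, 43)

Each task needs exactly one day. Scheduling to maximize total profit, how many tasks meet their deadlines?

Take jobs in profit order; each goes to the latest open slot no later than its deadline.
By profit: A(d1,63), B(d2,52), H(d1,43), G(d2,40), E(d2,38), F(d2,35), D(d2,22), C(d1,20)
A→slot 1; B→slot 2; H skipped; G skipped; E skipped; F skipped; D skipped; C skipped.
2 of 8 scheduled.

2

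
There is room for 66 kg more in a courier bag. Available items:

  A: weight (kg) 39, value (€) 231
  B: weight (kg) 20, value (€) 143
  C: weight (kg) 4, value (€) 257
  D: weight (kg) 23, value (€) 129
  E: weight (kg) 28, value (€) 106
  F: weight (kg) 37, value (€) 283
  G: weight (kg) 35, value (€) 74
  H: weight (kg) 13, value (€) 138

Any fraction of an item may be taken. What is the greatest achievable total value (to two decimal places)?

763.80

Order: C (257/4=64.25) > H (138/13=10.62) > F (283/37=7.65) > B (143/20=7.15) > A (231/39=5.92) > D (129/23=5.61) > E (106/28=3.79) > G (74/35=2.11)
Fill: take C (4 @ 257) → take H (13 @ 138) → take F (37 @ 283) → take 12/20 of B → 85.80; 66/66 used.
Total value = 763.80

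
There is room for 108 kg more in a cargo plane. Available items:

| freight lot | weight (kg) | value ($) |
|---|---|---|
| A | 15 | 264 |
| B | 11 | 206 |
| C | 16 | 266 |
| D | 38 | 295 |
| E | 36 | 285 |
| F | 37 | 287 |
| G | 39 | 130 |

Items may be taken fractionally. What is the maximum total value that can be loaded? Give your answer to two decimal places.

1253.89

Sort by value per unit weight and fill in that order.
Ratios (sorted): B 18.73, A 17.60, C 16.62, E 7.92, D 7.76, F 7.76, G 3.33
take B (11 @ 206); take A (15 @ 264); take C (16 @ 266); take E (36 @ 285); take 30/38 of D → 232.89. Capacity used 108/108.
Total value = 1253.89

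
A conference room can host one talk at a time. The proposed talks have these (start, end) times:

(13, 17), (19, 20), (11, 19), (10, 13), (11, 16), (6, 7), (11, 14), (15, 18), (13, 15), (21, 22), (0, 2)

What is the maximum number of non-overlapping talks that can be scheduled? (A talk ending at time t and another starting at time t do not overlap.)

Order by finish time; keep every interval that doesn't clash with the previous kept one.
Sorted by end: (0,2)  (6,7)  (10,13)  (11,14)  (13,15)  (11,16)  (13,17)  (15,18)  (11,19)  (19,20)  (21,22)
take (0,2); take (6,7); take (10,13); take (13,15); take (15,18); take (19,20); take (21,22).
Selected 7 talks.

7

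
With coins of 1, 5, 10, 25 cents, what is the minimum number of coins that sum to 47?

5

Greedy: take as many of the largest coin as possible, then repeat with the remainder.
47 − 1×25→22 − 2×10→2 − 2×1→0
Total coins = 1 + 2 + 2 = 5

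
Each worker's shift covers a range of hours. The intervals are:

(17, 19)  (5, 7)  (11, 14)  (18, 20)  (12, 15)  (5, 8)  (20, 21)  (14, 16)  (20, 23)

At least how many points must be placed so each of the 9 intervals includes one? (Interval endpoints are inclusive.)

Sorted: [5,7] [5,8] [11,14] [12,15] [14,16] [17,19] [18,20] [20,21] [20,23]
{[5,7],[5,8]} hit by 7; {[11,14],[12,15],[14,16]} hit by 14; {[17,19],[18,20]} hit by 19; {[20,21],[20,23]} hit by 21.
Points: 7, 14, 19, 21 (4 total).

4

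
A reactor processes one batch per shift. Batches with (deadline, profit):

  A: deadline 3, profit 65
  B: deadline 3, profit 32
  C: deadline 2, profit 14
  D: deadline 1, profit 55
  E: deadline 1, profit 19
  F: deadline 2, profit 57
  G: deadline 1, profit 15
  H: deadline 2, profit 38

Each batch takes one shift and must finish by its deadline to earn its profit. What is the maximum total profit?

Sort by profit descending; place each in the latest free slot ≤ its deadline.
By profit: A(d3,65), F(d2,57), D(d1,55), H(d2,38), B(d3,32), E(d1,19), G(d1,15), C(d2,14)
A→slot 3; F→slot 2; D→slot 1; H skipped; B skipped; E skipped; G skipped; C skipped.
Profit = 55 + 57 + 65 = 177

177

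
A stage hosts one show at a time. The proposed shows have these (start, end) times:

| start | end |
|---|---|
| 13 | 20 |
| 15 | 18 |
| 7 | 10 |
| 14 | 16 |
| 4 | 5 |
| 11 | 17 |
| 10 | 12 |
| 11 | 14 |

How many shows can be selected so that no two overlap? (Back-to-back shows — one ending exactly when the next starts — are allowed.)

By end time: (4,5), (7,10), (10,12), (11,14), (14,16), (11,17), (15,18), (13,20).
Pick (4,5); next start ≥ 5 → (7,10); next start ≥ 10 → (10,12); next start ≥ 12 → (14,16).
Selected 4 shows.

4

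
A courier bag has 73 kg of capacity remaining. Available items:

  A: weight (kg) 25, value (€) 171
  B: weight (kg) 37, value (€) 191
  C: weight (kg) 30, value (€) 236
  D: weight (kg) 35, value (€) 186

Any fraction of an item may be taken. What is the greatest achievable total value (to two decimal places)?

Ratios (sorted): C 7.87, A 6.84, D 5.31, B 5.16
take C (30 @ 236); take A (25 @ 171); take 18/35 of D → 95.66. Capacity used 73/73.
Total value = 502.66

502.66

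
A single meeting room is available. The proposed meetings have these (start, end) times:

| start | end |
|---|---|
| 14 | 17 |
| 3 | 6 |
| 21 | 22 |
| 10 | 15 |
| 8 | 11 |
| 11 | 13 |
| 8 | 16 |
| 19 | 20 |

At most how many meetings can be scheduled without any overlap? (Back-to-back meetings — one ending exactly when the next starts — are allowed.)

Greedy by earliest finish: after sorting by end time, pick each interval compatible with the last pick.
By end time: (3,6), (8,11), (11,13), (10,15), (8,16), (14,17), (19,20), (21,22).
Pick (3,6); next start ≥ 6 → (8,11); next start ≥ 11 → (11,13); next start ≥ 13 → (14,17); next start ≥ 17 → (19,20); next start ≥ 20 → (21,22).
Selected 6 meetings.

6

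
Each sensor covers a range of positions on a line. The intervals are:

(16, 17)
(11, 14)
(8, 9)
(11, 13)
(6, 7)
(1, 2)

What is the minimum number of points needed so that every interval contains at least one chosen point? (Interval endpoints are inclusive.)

5

By right end: [1,2]  [6,7]  [8,9]  [11,13]  [11,14]  [16,17]
[1,2] uncovered → point at 2; [6,7] uncovered → point at 7; [8,9] uncovered → point at 9; [11,13] uncovered → point at 13; [16,17] uncovered → point at 17.
Points: 2, 7, 9, 13, 17 (5 total).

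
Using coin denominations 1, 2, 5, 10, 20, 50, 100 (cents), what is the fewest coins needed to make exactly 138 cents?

6

138 − 1×100→38 − 1×20→18 − 1×10→8 − 1×5→3 − 1×2→1 − 1×1→0
Total coins = 1 + 1 + 1 + 1 + 1 + 1 = 6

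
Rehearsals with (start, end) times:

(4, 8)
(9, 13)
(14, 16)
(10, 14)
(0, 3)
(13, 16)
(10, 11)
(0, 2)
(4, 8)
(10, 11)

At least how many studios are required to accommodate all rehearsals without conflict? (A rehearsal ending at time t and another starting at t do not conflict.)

4

starts: [0, 0, 4, 4, 9, 10, 10, 10, 13, 14]
ends:   [2, 3, 8, 8, 11, 11, 13, 14, 16, 16]
s0→1 s0→2 e2→1 e3→0 s4→1 s4→2 e8→1 e8→0 s9→1 s10→2 s10→3 s10→4  — peak 4.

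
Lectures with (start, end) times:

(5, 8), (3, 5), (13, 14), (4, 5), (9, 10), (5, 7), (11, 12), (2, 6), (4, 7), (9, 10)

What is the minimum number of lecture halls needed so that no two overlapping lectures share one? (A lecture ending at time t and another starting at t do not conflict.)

Events (time:±→running): 2:+→1 3:+→2 4:+→3 4:+→4 … peak 4.

4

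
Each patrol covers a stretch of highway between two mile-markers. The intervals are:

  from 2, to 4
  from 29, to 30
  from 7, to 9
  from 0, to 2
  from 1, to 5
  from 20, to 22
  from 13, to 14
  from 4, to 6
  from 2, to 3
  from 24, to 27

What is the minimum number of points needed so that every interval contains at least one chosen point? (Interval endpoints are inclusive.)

Process intervals by earliest right end; each time one isn't hit yet, stab at its right endpoint.
Sorted: [0,2] [2,3] [2,4] [1,5] [4,6] [7,9] [13,14] [20,22] [24,27] [29,30]
{[0,2],[2,3],[2,4],[1,5]} hit by 2; {[4,6]} hit by 6; {[7,9]} hit by 9; {[13,14]} hit by 14; {[20,22]} hit by 22; {[24,27]} hit by 27; {[29,30]} hit by 30.
Points: 2, 6, 9, 14, 22, 27, 30 (7 total).

7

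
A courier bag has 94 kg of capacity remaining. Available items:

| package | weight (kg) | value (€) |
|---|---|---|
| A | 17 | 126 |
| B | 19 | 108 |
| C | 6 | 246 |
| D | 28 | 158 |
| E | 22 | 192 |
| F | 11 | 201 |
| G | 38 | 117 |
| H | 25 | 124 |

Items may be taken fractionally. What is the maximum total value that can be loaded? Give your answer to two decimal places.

Sort by value per unit weight and fill in that order.
Order: C (246/6=41.00) > F (201/11=18.27) > E (192/22=8.73) > A (126/17=7.41) > B (108/19=5.68) > D (158/28=5.64) > H (124/25=4.96) > G (117/38=3.08)
Fill: take C (6 @ 246) → take F (11 @ 201) → take E (22 @ 192) → take A (17 @ 126) → take B (19 @ 108) → take 19/28 of D → 107.21; 94/94 used.
Total value = 980.21

980.21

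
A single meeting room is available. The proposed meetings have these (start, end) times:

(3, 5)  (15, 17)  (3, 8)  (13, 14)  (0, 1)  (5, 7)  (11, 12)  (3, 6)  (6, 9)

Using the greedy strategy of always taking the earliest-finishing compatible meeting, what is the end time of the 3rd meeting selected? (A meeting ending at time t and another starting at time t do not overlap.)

7

Sorted by end: (0,1)  (3,5)  (3,6)  (5,7)  (3,8)  (6,9)  (11,12)  (13,14)  (15,17)
take (0,1); take (3,5); take (5,7); skip (3,8); take (11,12); take (13,14); take (15,17).
Selected: (0,1) (3,5) (5,7) (11,12) (13,14) (15,17)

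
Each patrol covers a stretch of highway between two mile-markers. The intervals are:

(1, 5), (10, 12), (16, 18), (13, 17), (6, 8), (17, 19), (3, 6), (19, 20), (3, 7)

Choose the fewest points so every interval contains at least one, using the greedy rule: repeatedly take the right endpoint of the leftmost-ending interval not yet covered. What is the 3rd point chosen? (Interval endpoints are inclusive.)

12

Process intervals by earliest right end; each time one isn't hit yet, stab at its right endpoint.
By right end: [1,5]  [3,6]  [3,7]  [6,8]  [10,12]  [13,17]  [16,18]  [17,19]  [19,20]
[1,5] uncovered → point at 5; [6,8] uncovered → point at 8; [10,12] uncovered → point at 12; [13,17] uncovered → point at 17; [19,20] uncovered → point at 20.
Points: 5, 8, 12, 17, 20 (5 total).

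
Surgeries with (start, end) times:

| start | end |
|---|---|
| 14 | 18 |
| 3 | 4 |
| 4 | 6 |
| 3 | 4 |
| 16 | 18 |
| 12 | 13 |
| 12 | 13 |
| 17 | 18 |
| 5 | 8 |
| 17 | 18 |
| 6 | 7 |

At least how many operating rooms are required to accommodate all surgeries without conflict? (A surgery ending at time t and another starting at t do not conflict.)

4

Events (time:±→running): 3:+→1 3:+→2 4:-→1 4:-→0 4:+→1 5:+→2 6:-→1 6:+→2 7:-→1 8:-→0 12:+→1 12:+→2 13:-→1 13:-→0 14:+→1 16:+→2 17:+→3 17:+→4 … peak 4.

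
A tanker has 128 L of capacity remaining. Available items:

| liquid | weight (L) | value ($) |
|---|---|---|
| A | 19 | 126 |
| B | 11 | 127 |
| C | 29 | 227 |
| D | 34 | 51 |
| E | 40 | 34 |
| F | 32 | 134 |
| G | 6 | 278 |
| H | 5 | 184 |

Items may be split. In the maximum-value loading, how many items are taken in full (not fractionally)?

6

Sort by value per unit weight and fill in that order.
Order: G (278/6=46.33) > H (184/5=36.80) > B (127/11=11.55) > C (227/29=7.83) > A (126/19=6.63) > F (134/32=4.19) > D (51/34=1.50) > E (34/40=0.85)
Fill: take G (6 @ 278) → take H (5 @ 184) → take B (11 @ 127) → take C (29 @ 227) → take A (19 @ 126) → take F (32 @ 134) → take 26/34 of D → 39.00; 128/128 used.
6 item(s) taken whole; one partial (take 26/34 of D).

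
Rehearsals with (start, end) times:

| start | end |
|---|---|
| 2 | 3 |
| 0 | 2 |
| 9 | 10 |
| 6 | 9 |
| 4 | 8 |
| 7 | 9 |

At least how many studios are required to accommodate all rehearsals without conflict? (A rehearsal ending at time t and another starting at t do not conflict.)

Count concurrent intervals with a sweep; the peak is the room count.
starts: [0, 2, 4, 6, 7, 9]
ends:   [2, 3, 8, 9, 9, 10]
s0→1 e2→0 s2→1 e3→0 s4→1 s6→2 s7→3  — peak 3.

3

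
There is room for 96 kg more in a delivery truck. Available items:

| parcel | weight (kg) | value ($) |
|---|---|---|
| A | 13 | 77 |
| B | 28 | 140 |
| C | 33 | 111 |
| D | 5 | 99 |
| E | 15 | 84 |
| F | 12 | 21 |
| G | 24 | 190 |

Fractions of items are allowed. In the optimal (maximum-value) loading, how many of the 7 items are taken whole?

5

Sort by value per unit weight and fill in that order.
Order: D (99/5=19.80) > G (190/24=7.92) > A (77/13=5.92) > E (84/15=5.60) > B (140/28=5.00) > C (111/33=3.36) > F (21/12=1.75)
Fill: take D (5 @ 99) → take G (24 @ 190) → take A (13 @ 77) → take E (15 @ 84) → take B (28 @ 140) → take 11/33 of C → 37.00; 96/96 used.
5 item(s) taken whole; one partial (take 11/33 of C).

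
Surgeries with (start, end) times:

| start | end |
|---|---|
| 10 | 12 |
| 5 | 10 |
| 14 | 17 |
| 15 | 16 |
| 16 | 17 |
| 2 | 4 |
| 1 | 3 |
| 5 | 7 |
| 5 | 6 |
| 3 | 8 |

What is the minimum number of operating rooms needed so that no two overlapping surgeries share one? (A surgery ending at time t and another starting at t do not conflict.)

4

Events (time:±→running): 1:+→1 2:+→2 3:-→1 3:+→2 4:-→1 5:+→2 5:+→3 5:+→4 … peak 4.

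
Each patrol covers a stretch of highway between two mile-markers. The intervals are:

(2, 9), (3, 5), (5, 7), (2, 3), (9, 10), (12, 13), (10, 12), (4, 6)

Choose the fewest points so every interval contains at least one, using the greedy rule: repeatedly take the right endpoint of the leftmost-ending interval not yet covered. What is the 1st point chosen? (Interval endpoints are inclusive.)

3

Sorted: [2,3] [3,5] [4,6] [5,7] [2,9] [9,10] [10,12] [12,13]
{[2,3],[3,5]} hit by 3; {[4,6],[5,7],[2,9]} hit by 6; {[9,10],[10,12]} hit by 10; {[12,13]} hit by 13.
Points: 3, 6, 10, 13 (4 total).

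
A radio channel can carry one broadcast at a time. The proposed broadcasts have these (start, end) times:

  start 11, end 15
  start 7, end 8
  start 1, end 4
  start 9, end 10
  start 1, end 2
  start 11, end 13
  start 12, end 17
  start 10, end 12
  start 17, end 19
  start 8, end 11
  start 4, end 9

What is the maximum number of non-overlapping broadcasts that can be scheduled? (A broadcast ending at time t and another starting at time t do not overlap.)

6

Order by finish time; keep every interval that doesn't clash with the previous kept one.
Sorted by end: (1,2)  (1,4)  (7,8)  (4,9)  (9,10)  (8,11)  (10,12)  (11,13)  (11,15)  (12,17)  (17,19)
take (1,2); take (7,8); skip (4,9); take (9,10); take (10,12); take (12,17); take (17,19).
Selected 6 broadcasts.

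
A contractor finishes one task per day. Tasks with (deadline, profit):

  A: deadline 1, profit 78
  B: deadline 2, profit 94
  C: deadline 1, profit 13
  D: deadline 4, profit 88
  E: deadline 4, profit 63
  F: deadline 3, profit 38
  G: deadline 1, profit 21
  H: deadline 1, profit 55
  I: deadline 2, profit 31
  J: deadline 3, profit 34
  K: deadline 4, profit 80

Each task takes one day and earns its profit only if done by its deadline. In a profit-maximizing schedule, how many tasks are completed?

4

Profit order: B=94 D=88 K=80 A=78 E=63 H=55 F=38 J=34 I=31 G=21 C=13
Assign: B→slot 2, D→slot 4, K→slot 3, A→slot 1, E skipped, H skipped, F skipped, J skipped, I skipped, G skipped, C skipped.
Slots: [1:A] [2:B] [3:K] [4:D]
4 of 11 scheduled.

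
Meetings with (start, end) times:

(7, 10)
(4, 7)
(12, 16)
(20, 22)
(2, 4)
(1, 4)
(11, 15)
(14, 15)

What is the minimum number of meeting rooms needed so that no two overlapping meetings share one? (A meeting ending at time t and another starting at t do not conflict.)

3

The answer is the maximum number of intervals overlapping at any instant.
starts: [1, 2, 4, 7, 11, 12, 14, 20]
ends:   [4, 4, 7, 10, 15, 15, 16, 22]
s1→1 s2→2 e4→1 e4→0 s4→1 e7→0 s7→1 e10→0 s11→1 s12→2 s14→3  — peak 3.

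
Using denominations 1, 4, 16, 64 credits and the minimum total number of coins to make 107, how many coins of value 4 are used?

2

Use the largest denomination that fits, subtract, and repeat.
107 = 1×64 + 2×16 + 2×4 + 3×1
Count of 4: 2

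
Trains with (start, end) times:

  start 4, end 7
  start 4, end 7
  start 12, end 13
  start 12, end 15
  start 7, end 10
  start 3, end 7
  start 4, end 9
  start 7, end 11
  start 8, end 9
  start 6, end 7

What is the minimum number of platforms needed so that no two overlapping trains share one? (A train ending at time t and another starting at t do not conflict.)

Count concurrent intervals with a sweep; the peak is the room count.
starts: [3, 4, 4, 4, 6, 7, 7, 8, 12, 12]
ends:   [7, 7, 7, 7, 9, 9, 10, 11, 13, 15]
s3→1 s4→2 s4→3 s4→4 s6→5  — peak 5.

5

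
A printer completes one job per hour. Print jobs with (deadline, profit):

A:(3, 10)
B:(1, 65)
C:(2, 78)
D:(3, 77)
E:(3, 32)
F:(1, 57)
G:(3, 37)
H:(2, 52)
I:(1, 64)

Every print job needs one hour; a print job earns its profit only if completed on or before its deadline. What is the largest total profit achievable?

220

Take jobs in profit order; each goes to the latest open slot no later than its deadline.
By profit: C(d2,78), D(d3,77), B(d1,65), I(d1,64), F(d1,57), H(d2,52), G(d3,37), E(d3,32), A(d3,10)
C→slot 2; D→slot 3; B→slot 1; I skipped; F skipped; H skipped; G skipped; E skipped; A skipped.
Profit = 65 + 78 + 77 = 220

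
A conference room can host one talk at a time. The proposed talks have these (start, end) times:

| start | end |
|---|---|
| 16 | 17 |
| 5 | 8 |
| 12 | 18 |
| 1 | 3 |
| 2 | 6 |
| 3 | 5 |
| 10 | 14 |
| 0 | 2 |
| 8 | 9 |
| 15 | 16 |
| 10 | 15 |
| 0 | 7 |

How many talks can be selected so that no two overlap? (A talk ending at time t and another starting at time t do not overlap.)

By end time: (0,2), (1,3), (3,5), (2,6), (0,7), (5,8), (8,9), (10,14), (10,15), (15,16), (16,17), (12,18).
Pick (0,2); next start ≥ 2 → (3,5); next start ≥ 5 → (5,8); next start ≥ 8 → (8,9); next start ≥ 9 → (10,14); next start ≥ 14 → (15,16); next start ≥ 16 → (16,17).
Selected 7 talks.

7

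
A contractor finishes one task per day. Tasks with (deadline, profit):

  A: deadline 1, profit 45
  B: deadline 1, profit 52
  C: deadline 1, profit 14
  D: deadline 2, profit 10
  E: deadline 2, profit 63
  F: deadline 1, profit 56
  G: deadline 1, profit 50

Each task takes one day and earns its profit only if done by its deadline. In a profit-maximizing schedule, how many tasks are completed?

2

By profit: E(d2,63), F(d1,56), B(d1,52), G(d1,50), A(d1,45), C(d1,14), D(d2,10)
E→slot 2; F→slot 1; B skipped; G skipped; A skipped; C skipped; D skipped.
2 of 7 scheduled.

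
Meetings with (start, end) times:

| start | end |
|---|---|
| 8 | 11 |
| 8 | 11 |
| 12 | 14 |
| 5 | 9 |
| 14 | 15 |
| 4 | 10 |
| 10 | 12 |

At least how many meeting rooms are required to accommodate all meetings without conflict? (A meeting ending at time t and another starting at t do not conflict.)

Events (time:±→running): 4:+→1 5:+→2 8:+→3 8:+→4 … peak 4.

4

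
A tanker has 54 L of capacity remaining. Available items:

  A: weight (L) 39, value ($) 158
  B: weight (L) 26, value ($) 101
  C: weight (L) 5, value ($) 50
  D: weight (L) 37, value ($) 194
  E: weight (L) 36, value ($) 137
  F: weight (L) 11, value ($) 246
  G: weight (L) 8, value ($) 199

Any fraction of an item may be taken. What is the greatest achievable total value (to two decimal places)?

Greedy by value/weight ratio, highest first.
Ratios (sorted): G 24.88, F 22.36, C 10.00, D 5.24, A 4.05, B 3.88, E 3.81
take G (8 @ 199); take F (11 @ 246); take C (5 @ 50); take 30/37 of D → 157.30. Capacity used 54/54.
Total value = 652.30

652.30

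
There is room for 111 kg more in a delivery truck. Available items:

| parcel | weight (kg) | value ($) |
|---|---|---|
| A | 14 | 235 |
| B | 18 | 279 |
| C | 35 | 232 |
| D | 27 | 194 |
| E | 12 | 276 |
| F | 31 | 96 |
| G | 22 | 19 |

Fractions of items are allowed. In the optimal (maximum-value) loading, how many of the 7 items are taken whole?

Sort by value per unit weight and fill in that order.
Ratios (sorted): E 23.00, A 16.79, B 15.50, D 7.19, C 6.63, F 3.10, G 0.86
take E (12 @ 276); take A (14 @ 235); take B (18 @ 279); take D (27 @ 194); take C (35 @ 232); take 5/31 of F → 15.48. Capacity used 111/111.
5 item(s) taken whole; one partial (take 5/31 of F).

5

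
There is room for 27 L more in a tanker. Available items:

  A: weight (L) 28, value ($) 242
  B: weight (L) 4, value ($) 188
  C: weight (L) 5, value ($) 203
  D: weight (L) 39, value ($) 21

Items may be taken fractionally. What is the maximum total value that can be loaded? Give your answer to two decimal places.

Ratios (sorted): B 47.00, C 40.60, A 8.64, D 0.54
take B (4 @ 188); take C (5 @ 203); take 18/28 of A → 155.57. Capacity used 27/27.
Total value = 546.57

546.57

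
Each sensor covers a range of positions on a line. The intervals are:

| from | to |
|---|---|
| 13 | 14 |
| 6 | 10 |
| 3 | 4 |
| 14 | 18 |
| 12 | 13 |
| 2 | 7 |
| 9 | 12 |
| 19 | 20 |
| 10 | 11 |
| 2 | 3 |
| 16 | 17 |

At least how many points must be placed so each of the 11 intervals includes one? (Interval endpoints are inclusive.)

5

Sorted: [2,3] [3,4] [2,7] [6,10] [10,11] [9,12] [12,13] [13,14] [16,17] [14,18] [19,20]
{[2,3],[3,4],[2,7]} hit by 3; {[6,10],[10,11],[9,12]} hit by 10; {[12,13],[13,14]} hit by 13; {[16,17],[14,18]} hit by 17; {[19,20]} hit by 20.
Points: 3, 10, 13, 17, 20 (5 total).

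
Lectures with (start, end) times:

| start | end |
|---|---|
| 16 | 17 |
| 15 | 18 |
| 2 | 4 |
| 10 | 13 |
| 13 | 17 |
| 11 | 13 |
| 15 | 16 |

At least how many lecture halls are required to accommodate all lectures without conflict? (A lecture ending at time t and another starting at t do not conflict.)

3

starts: [2, 10, 11, 13, 15, 15, 16]
ends:   [4, 13, 13, 16, 17, 17, 18]
s2→1 e4→0 s10→1 s11→2 e13→1 e13→0 s13→1 s15→2 s15→3  — peak 3.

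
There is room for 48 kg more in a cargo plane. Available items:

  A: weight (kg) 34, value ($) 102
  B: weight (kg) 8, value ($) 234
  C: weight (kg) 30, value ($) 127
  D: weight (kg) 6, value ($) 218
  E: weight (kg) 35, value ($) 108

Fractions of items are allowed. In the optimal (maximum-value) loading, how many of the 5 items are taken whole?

Ratios (sorted): D 36.33, B 29.25, C 4.23, E 3.09, A 3.00
take D (6 @ 218); take B (8 @ 234); take C (30 @ 127); take 4/35 of E → 12.34. Capacity used 48/48.
3 item(s) taken whole; one partial (take 4/35 of E).

3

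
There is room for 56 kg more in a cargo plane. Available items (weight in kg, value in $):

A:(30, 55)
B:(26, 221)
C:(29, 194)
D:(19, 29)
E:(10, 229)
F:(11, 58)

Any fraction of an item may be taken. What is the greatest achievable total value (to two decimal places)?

Ratios (sorted): E 22.90, B 8.50, C 6.69, F 5.27, A 1.83, D 1.53
take E (10 @ 229); take B (26 @ 221); take 20/29 of C → 133.79. Capacity used 56/56.
Total value = 583.79

583.79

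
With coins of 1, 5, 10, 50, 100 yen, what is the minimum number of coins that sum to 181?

6

Greedy: take as many of the largest coin as possible, then repeat with the remainder.
181 = 1×100 + 1×50 + 3×10 + 1×1
Total coins = 1 + 1 + 3 + 1 = 6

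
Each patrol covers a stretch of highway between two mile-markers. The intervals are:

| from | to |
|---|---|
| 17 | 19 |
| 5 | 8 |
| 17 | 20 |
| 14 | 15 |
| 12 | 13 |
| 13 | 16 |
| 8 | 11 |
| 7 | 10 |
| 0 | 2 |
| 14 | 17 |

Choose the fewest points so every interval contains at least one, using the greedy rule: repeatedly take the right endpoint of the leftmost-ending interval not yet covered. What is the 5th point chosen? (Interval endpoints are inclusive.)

19

Sorted: [0,2] [5,8] [7,10] [8,11] [12,13] [14,15] [13,16] [14,17] [17,19] [17,20]
{[0,2]} hit by 2; {[5,8],[7,10],[8,11]} hit by 8; {[12,13]} hit by 13; {[14,15],[13,16],[14,17]} hit by 15; {[17,19],[17,20]} hit by 19.
Points: 2, 8, 13, 15, 19 (5 total).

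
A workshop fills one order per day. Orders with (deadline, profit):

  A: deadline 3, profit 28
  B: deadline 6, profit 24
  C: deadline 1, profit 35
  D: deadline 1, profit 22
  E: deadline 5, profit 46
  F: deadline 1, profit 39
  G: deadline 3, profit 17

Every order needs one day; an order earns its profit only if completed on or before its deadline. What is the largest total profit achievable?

154

Sort by profit descending; place each in the latest free slot ≤ its deadline.
Profit order: E=46 F=39 C=35 A=28 B=24 D=22 G=17
Assign: E→slot 5, F→slot 1, C skipped, A→slot 3, B→slot 6, D skipped, G→slot 2.
Slots: [1:F] [2:G] [3:A] [5:E] [6:B]
Profit = 39 + 17 + 28 + 46 + 24 = 154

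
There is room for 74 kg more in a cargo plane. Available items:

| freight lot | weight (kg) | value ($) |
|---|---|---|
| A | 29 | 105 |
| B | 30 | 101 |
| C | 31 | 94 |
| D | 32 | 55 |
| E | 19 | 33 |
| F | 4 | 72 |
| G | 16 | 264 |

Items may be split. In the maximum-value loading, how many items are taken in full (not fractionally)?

3

Greedy by value/weight ratio, highest first.
Ratios (sorted): F 18.00, G 16.50, A 3.62, B 3.37, C 3.03, E 1.74, D 1.72
take F (4 @ 72); take G (16 @ 264); take A (29 @ 105); take 25/30 of B → 84.17. Capacity used 74/74.
3 item(s) taken whole; one partial (take 25/30 of B).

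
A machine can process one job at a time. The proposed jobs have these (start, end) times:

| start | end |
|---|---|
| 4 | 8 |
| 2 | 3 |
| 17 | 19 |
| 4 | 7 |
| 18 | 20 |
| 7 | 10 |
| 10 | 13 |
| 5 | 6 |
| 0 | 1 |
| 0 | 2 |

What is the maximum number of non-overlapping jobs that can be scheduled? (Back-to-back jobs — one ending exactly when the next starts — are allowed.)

6

By end time: (0,1), (0,2), (2,3), (5,6), (4,7), (4,8), (7,10), (10,13), (17,19), (18,20).
Pick (0,1); next start ≥ 1 → (2,3); next start ≥ 3 → (5,6); next start ≥ 6 → (7,10); next start ≥ 10 → (10,13); next start ≥ 13 → (17,19).
Selected 6 jobs.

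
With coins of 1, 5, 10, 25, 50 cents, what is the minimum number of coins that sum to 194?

10

Use the largest denomination that fits, subtract, and repeat.
194 = 3×50 + 1×25 + 1×10 + 1×5 + 4×1
Total coins = 3 + 1 + 1 + 1 + 4 = 10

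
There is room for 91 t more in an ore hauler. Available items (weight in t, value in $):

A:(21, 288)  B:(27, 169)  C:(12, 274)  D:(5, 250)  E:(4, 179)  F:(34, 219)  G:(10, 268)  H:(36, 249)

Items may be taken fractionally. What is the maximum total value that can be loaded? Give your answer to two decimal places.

Sort by value per unit weight and fill in that order.
Ratios (sorted): D 50.00, E 44.75, G 26.80, C 22.83, A 13.71, H 6.92, F 6.44, B 6.26
take D (5 @ 250); take E (4 @ 179); take G (10 @ 268); take C (12 @ 274); take A (21 @ 288); take H (36 @ 249); take 3/34 of F → 19.32. Capacity used 91/91.
Total value = 1527.32

1527.32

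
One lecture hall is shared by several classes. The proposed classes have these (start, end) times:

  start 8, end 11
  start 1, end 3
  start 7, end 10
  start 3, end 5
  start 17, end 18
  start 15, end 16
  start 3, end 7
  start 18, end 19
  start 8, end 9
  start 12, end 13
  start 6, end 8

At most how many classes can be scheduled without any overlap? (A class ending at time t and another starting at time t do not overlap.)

Sort by end time and greedily take each interval whose start is ≥ the last chosen end.
Sorted by end: (1,3)  (3,5)  (3,7)  (6,8)  (8,9)  (7,10)  (8,11)  (12,13)  (15,16)  (17,18)  (18,19)
take (1,3); take (3,5); take (6,8); take (8,9); skip (7,10); take (12,13); take (15,16); take (17,18); take (18,19).
Selected 8 classes.

8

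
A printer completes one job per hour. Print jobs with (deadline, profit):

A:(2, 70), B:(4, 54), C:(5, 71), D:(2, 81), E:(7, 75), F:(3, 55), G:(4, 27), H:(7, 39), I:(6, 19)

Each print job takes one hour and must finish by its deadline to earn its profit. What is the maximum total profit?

445

Take jobs in profit order; each goes to the latest open slot no later than its deadline.
Profit order: D=81 E=75 C=71 A=70 F=55 B=54 H=39 G=27 I=19
Assign: D→slot 2, E→slot 7, C→slot 5, A→slot 1, F→slot 3, B→slot 4, H→slot 6, G skipped, I skipped.
Slots: [1:A] [2:D] [3:F] [4:B] [5:C] [6:H] [7:E]
Profit = 70 + 81 + 55 + 54 + 71 + 39 + 75 = 445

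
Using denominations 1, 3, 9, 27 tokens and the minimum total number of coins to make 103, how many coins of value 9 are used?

103 − 3×27→22 − 2×9→4 − 1×3→1 − 1×1→0
Count of 9: 2

2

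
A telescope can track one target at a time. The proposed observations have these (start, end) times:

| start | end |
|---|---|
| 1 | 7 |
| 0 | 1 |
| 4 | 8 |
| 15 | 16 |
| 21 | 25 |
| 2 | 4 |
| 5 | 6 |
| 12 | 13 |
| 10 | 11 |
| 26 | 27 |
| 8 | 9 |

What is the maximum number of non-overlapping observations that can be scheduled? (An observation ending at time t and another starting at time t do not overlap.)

Order by finish time; keep every interval that doesn't clash with the previous kept one.
Sorted by end: (0,1)  (2,4)  (5,6)  (1,7)  (4,8)  (8,9)  (10,11)  (12,13)  (15,16)  (21,25)  (26,27)
take (0,1); take (2,4); take (5,6); take (8,9); take (10,11); take (12,13); take (15,16); take (21,25); take (26,27).
Selected 9 observations.

9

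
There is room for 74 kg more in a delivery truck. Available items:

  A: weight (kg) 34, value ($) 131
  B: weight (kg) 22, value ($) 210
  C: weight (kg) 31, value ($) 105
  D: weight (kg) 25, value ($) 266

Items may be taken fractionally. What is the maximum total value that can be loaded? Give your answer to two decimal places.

Ratios (sorted): D 10.64, B 9.55, A 3.85, C 3.39
take D (25 @ 266); take B (22 @ 210); take 27/34 of A → 104.03. Capacity used 74/74.
Total value = 580.03

580.03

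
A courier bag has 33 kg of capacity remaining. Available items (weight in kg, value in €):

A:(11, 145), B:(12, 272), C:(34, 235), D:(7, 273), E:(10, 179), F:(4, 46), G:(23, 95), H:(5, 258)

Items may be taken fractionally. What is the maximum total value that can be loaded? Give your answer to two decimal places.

964.10

Order: H (258/5=51.60) > D (273/7=39.00) > B (272/12=22.67) > E (179/10=17.90) > A (145/11=13.18) > F (46/4=11.50) > C (235/34=6.91) > G (95/23=4.13)
Fill: take H (5 @ 258) → take D (7 @ 273) → take B (12 @ 272) → take 9/10 of E → 161.10; 33/33 used.
Total value = 964.10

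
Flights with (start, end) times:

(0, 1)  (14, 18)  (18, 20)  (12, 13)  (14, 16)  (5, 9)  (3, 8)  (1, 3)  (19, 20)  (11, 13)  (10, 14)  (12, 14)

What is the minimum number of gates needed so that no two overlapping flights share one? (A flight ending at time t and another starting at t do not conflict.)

4

Events (time:±→running): 0:+→1 1:-→0 1:+→1 3:-→0 3:+→1 5:+→2 8:-→1 9:-→0 10:+→1 11:+→2 12:+→3 12:+→4 … peak 4.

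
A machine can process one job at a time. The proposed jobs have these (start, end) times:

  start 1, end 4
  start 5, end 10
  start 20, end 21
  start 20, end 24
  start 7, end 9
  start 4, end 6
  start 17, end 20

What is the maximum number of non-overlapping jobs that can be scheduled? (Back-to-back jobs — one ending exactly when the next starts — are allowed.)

Greedy by earliest finish: after sorting by end time, pick each interval compatible with the last pick.
Sorted by end: (1,4)  (4,6)  (7,9)  (5,10)  (17,20)  (20,21)  (20,24)
take (1,4); take (4,6); take (7,9); take (17,20); take (20,21); skip (20,24).
Selected 5 jobs.

5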